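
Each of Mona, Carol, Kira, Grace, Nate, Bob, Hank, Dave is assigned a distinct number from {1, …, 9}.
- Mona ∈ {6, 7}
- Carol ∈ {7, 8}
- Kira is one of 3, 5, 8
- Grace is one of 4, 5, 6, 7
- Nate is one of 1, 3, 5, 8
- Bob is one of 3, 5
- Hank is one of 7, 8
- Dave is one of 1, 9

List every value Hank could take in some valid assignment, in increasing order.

The 8 variables together cover exactly {1, 3, 4, 5, 6, 7, 8, 9} — 8 values for 8 variables — and 4 appears only in Grace's list, so Grace = 4.
Among the 7 still-open variables, 6 fits only Mona (and all 7 values in {1, 3, 5, 6, 7, 8, 9} must be used), so Mona = 6.
Among the 6 still-open variables, 9 fits only Dave (and all 6 values in {1, 3, 5, 7, 8, 9} must be used), so Dave = 9.
The 5 still-open variables together cover exactly {1, 3, 5, 7, 8} — 5 values for 5 variables — and 1 appears only in Nate's list, so Nate = 1.
The 2 variables Carol and Hank are confined to {7, 8}, which locks those values in; drop them from Kira.
No further eliminations apply; Hank can still be any of 7, 8.

7, 8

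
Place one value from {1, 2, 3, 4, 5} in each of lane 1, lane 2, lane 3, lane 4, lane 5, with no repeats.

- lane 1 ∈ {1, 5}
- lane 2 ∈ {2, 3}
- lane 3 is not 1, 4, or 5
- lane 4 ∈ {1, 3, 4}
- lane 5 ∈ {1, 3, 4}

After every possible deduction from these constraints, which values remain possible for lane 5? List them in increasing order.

The 5 variables together cover exactly {1, 2, 3, 4, 5} — 5 values for 5 variables — and 5 appears only in lane 1's list, so lane 1 = 5.
lane 2 and lane 3 between them cover only {2, 3} — a naked pair. Remove those values from lane 4, lane 5.
No further eliminations apply; lane 5 can still be any of 1, 4.

1, 4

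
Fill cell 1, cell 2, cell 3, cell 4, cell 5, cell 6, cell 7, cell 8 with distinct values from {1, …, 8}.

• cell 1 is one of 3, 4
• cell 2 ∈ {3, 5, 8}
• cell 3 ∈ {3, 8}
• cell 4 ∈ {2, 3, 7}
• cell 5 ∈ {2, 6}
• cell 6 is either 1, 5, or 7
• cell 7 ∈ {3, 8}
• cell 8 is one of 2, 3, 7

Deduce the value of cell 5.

6

The 8 variables draw from only 8 values {1, 2, 3, 4, 5, 6, 7, 8}, so each is used; only cell 6 can be 1, hence cell 6 = 1.
Among the 7 still-open variables, 4 fits only cell 1 (and all 7 values in {2, 3, 4, 5, 6, 7, 8} must be used), so cell 1 = 4.
The 6 still-open variables draw from only 6 values {2, 3, 5, 6, 7, 8}, so each is used; only cell 2 can be 5, hence cell 2 = 5.
Among the 5 still-open variables, 6 fits only cell 5 (and all 5 values in {2, 3, 6, 7, 8} must be used), so cell 5 = 6.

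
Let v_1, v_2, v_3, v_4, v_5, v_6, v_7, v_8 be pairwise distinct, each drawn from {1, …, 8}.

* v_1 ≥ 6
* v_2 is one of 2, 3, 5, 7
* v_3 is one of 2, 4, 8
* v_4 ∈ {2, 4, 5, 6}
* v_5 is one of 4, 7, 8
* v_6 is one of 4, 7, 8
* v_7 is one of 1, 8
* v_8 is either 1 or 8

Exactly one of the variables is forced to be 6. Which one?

v_1

The 8 variables together cover exactly {1, 2, 3, 4, 5, 6, 7, 8} — 8 values for 8 variables — and 3 appears only in v_2's list, so v_2 = 3.
The 7 still-open variables together cover exactly {1, 2, 4, 5, 6, 7, 8} — 7 values for 7 variables — and 5 appears only in v_4's list, so v_4 = 5.
The 6 still-open variables draw from only 6 values {1, 2, 4, 6, 7, 8}, so each is used; only v_3 can be 2, hence v_3 = 2.
The 5 still-open variables draw from only 5 values {1, 4, 6, 7, 8}, so each is used; only v_1 can be 6, hence v_1 = 6.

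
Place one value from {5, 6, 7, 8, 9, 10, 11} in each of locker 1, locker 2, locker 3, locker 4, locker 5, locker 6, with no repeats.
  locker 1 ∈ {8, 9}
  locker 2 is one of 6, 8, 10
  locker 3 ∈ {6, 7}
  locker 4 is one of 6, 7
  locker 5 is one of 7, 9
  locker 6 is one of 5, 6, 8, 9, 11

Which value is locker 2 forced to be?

10

locker 3 and locker 4 share exactly the 2 values {6, 7}; by pigeonhole those values go to them, so strike 6, 7 from locker 2, locker 5, locker 6.
locker 5 must be 9 (only option left). Eliminate 9 elsewhere: locker 1, locker 6.
locker 1 must be 8 (only option left). Eliminate 8 elsewhere: locker 2, locker 6.
So locker 2 = 10.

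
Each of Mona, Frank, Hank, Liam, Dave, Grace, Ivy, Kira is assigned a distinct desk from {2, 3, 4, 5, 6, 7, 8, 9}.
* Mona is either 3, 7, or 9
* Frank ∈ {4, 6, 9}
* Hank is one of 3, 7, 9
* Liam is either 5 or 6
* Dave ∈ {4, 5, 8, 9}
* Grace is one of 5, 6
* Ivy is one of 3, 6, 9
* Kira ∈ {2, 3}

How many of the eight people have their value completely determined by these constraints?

3

The 8 variables together cover exactly {2, 3, 4, 5, 6, 7, 8, 9} — 8 values for 8 variables — and 2 appears only in Kira's list, so Kira = 2.
The 7 still-open variables draw from only 7 values {3, 4, 5, 6, 7, 8, 9}, so each is used; only Dave can be 8, hence Dave = 8.
Among the 6 still-open variables, 4 fits only Frank (and all 6 values in {3, 4, 5, 6, 7, 9} must be used), so Frank = 4.
Liam and Grace share exactly the 2 values {5, 6}; by pigeonhole those values go to them, so strike 5, 6 from Ivy.
Determined: Frank=4, Dave=8, Kira=2. The other people each still have more than one consistent value. That makes 3.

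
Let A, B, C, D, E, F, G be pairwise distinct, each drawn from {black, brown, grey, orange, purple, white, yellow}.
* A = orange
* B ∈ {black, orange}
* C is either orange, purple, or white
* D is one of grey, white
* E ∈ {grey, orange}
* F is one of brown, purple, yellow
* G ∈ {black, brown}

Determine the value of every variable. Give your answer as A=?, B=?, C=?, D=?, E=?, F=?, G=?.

A=orange, B=black, C=purple, D=white, E=grey, F=yellow, G=brown

A has just one choice, so A = orange. So B, C, E can't be orange.
B has just one choice, so B = black. Strike black from G.
E has just one choice, so E = grey. Eliminate grey elsewhere: D.
G's domain is down to {brown}, so G = brown. Remove brown from F.
D's domain is down to {white}, so D = white. Eliminate white elsewhere: C.
That leaves C = purple. Eliminate purple elsewhere: F.
F has just one choice, so F = yellow.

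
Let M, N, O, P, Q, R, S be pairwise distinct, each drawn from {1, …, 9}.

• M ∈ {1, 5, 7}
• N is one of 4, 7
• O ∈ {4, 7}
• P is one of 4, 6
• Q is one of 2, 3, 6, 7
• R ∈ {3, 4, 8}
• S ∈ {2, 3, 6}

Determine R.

8

The 2 variables N and O are confined to {4, 7}, which locks those values in; drop them from M, P, Q, R.
P's domain is down to {6}, so P = 6. So Q, S can't be 6.
The 2 variables Q and S are confined to {2, 3}, which locks those values in; drop them from R.
So R = 8.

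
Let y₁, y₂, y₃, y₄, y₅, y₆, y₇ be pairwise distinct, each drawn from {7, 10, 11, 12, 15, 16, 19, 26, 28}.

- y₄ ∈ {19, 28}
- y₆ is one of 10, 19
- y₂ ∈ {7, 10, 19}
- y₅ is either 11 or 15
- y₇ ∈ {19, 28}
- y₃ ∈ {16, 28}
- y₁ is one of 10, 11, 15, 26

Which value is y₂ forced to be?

7

y₄ and y₇ between them cover only {19, 28} — a naked pair. Remove those values from y₂, y₃, y₆.
That leaves y₃ = 16.
That leaves y₆ = 10. Remove 10 from y₁, y₂.
So y₂ = 7.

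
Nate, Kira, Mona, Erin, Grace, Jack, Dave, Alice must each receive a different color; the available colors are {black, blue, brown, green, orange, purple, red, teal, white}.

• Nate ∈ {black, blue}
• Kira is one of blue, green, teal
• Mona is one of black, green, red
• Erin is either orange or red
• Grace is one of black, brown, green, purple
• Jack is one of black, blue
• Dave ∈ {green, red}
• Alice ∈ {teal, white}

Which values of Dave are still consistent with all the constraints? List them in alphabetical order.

Nate and Jack between them cover only {black, blue} — a naked pair. Remove those values from Kira, Mona, Grace.
Mona and Dave between them cover only {green, red} — a naked pair. Remove those values from Kira, Erin, Grace.
Kira's domain is down to {teal}, so Kira = teal. Remove teal from Alice.
Erin must be orange (only option left).
Alice has just one choice, so Alice = white.
No further eliminations apply; Dave can still be any of green, red.

green, red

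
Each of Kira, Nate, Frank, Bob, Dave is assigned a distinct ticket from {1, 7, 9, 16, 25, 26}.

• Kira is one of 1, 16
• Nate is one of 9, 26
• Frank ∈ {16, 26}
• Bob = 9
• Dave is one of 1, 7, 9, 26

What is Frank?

Bob must be 9 (only option left). So Nate, Dave can't be 9.
Nate's domain is down to {26}, so Nate = 26. So Frank, Dave can't be 26.
So Frank = 16.

16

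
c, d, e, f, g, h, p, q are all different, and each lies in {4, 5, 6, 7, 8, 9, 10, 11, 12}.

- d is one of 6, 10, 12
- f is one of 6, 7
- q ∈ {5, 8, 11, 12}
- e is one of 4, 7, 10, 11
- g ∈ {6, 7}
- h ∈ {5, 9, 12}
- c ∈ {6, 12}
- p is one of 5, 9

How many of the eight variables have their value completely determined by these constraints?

2

The 2 variables f and g are confined to {6, 7}, which locks those values in; drop them from c, d, e.
c must be 12 (only option left). Strike 12 from d, h, q.
d must be 10 (only option left). Eliminate 10 elsewhere: e.
h and p between them cover only {5, 9} — a naked pair. Remove those values from q.
Determined: c=12, d=10. The other variables each still have more than one consistent value. That makes 2.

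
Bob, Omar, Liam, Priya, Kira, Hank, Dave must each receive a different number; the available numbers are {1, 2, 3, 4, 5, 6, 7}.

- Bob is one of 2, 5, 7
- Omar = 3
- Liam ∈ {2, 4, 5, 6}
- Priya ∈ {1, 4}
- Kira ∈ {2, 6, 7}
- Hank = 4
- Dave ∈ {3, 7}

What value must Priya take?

Omar must be 3 (only option left). Remove 3 from Dave.
Hank must be 4 (only option left). Strike 4 from Liam, Priya.
So Priya = 1.

1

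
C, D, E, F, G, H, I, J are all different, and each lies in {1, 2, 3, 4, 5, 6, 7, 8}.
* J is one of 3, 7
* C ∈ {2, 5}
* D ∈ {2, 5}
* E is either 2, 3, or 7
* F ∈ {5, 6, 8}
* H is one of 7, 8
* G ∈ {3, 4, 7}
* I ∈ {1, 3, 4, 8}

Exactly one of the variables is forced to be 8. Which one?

H

Among the 8 variables, 1 fits only I (and all 8 values in {1, 2, 3, 4, 5, 6, 7, 8} must be used), so I = 1.
The 7 still-open variables draw from only 7 values {2, 3, 4, 5, 6, 7, 8}, so each is used; only G can be 4, hence G = 4.
The 6 still-open variables draw from only 6 values {2, 3, 5, 6, 7, 8}, so each is used; only F can be 6, hence F = 6.
The 5 still-open variables together cover exactly {2, 3, 5, 7, 8} — 5 values for 5 variables — and 8 appears only in H's list, so H = 8.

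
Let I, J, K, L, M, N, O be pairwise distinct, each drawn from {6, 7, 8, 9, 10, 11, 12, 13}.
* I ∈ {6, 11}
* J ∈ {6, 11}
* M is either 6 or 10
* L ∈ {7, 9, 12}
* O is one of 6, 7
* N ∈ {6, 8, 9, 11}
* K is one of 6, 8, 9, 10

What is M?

The 7 variables draw from only 7 values {6, 7, 8, 9, 10, 11, 12}, so each is used; only L can be 12, hence L = 12.
The 6 still-open variables draw from only 6 values {6, 7, 8, 9, 10, 11}, so each is used; only O can be 7, hence O = 7.
I and J share exactly the 2 values {6, 11}; by pigeonhole those values go to them, so strike 6, 11 from K, M, N.
So M = 10.

10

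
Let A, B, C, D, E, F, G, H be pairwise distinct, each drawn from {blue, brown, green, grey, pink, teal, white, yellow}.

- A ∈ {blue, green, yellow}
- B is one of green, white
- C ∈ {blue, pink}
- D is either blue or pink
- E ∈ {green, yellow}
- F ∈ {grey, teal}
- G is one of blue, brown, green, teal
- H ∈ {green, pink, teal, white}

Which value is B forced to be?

white

Among the 8 variables, brown fits only G (and all 8 values in {blue, brown, green, grey, pink, teal, white, yellow} must be used), so G = brown.
Among the 7 still-open variables, grey fits only F (and all 7 values in {blue, green, grey, pink, teal, white, yellow} must be used), so F = grey.
Among the 6 still-open variables, teal fits only H (and all 6 values in {blue, green, pink, teal, white, yellow} must be used), so H = teal.
The 5 still-open variables together cover exactly {blue, green, pink, white, yellow} — 5 values for 5 variables — and white appears only in B's list, so B = white.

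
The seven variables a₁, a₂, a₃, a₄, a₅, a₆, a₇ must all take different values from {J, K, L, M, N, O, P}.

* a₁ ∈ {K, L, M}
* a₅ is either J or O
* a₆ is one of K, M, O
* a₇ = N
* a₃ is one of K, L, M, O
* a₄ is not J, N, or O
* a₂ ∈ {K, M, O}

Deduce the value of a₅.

a₇ has just one choice, so a₇ = N.
Among the 6 still-open variables, J fits only a₅ (and all 6 values in {J, K, L, M, O, P} must be used), so a₅ = J.

J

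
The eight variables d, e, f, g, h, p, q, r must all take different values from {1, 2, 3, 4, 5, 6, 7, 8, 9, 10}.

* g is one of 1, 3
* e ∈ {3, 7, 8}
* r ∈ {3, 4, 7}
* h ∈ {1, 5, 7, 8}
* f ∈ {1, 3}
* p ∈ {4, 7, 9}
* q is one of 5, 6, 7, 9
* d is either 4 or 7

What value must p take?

Among the 8 variables, 6 fits only q (and all 8 values in {1, 3, 4, 5, 6, 7, 8, 9} must be used), so q = 6.
The 7 still-open variables together cover exactly {1, 3, 4, 5, 7, 8, 9} — 7 values for 7 variables — and 5 appears only in h's list, so h = 5.
The 6 still-open variables draw from only 6 values {1, 3, 4, 7, 8, 9}, so each is used; only e can be 8, hence e = 8.
Among the 5 still-open variables, 9 fits only p (and all 5 values in {1, 3, 4, 7, 9} must be used), so p = 9.

9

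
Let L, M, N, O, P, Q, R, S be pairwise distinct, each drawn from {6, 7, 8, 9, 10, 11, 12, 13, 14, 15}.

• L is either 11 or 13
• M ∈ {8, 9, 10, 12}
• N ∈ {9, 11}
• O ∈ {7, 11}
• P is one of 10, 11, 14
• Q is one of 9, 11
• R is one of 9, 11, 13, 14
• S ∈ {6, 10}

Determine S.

The 2 variables N and Q are confined to {9, 11}, which locks those values in; drop them from L, M, O, P, R.
L's domain is down to {13}, so L = 13. So R can't be 13.
That leaves O = 7.
R's domain is down to {14}, so R = 14. Eliminate 14 elsewhere: P.
P has just one choice, so P = 10. Eliminate 10 elsewhere: M, S.
So S = 6.

6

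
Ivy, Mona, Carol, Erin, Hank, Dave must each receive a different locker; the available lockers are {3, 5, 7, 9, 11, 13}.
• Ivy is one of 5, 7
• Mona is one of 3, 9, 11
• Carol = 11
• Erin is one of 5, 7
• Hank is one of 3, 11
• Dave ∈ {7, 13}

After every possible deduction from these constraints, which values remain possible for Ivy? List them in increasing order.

Carol has just one choice, so Carol = 11. Strike 11 from Mona, Hank.
Hank has just one choice, so Hank = 3. So Mona can't be 3.
That leaves Mona = 9.
The 3 still-open variables draw from only 3 values {5, 7, 13}, so each is used; only Dave can be 13, hence Dave = 13.
No further eliminations apply; Ivy can still be any of 5, 7.

5, 7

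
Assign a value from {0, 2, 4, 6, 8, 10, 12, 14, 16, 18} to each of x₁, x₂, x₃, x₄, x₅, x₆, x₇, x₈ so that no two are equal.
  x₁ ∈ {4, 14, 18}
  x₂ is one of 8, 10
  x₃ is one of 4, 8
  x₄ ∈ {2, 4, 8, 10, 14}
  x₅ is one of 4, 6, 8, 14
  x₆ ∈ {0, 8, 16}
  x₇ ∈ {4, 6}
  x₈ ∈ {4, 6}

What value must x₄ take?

2

The 2 variables x₇ and x₈ are confined to {4, 6}, which locks those values in; drop them from x₁, x₃, x₄, x₅.
x₃ must be 8 (only option left). So x₂, x₄, x₅, x₆ can't be 8.
x₅ must be 14 (only option left). So x₁, x₄ can't be 14.
x₁ has just one choice, so x₁ = 18.
x₂'s domain is down to {10}, so x₂ = 10. Eliminate 10 elsewhere: x₄.
So x₄ = 2.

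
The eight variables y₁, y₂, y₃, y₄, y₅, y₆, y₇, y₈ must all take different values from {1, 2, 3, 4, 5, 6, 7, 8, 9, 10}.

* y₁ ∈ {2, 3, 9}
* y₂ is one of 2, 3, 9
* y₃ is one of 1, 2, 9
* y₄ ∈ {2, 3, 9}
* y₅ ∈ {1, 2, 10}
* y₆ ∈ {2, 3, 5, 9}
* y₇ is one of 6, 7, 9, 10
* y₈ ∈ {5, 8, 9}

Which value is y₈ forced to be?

8

The 3 variables y₁, y₂, y₄ are confined to {2, 3, 9}, which locks those values in; drop them from y₃, y₅, y₆, y₇, y₈.
y₃'s domain is down to {1}, so y₃ = 1. Remove 1 from y₅.
That leaves y₅ = 10. Strike 10 from y₇.
y₆'s domain is down to {5}, so y₆ = 5. Eliminate 5 elsewhere: y₈.
So y₈ = 8.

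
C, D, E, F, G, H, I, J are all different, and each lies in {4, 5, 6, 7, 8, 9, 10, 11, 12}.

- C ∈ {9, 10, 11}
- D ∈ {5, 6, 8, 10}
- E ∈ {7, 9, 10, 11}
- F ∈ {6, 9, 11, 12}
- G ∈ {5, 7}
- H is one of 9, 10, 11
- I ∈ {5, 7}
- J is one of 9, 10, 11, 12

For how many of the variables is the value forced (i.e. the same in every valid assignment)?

3

The 8 variables together cover exactly {5, 6, 7, 8, 9, 10, 11, 12} — 8 values for 8 variables — and 8 appears only in D's list, so D = 8.
The 7 still-open variables together cover exactly {5, 6, 7, 9, 10, 11, 12} — 7 values for 7 variables — and 6 appears only in F's list, so F = 6.
The 6 still-open variables draw from only 6 values {5, 7, 9, 10, 11, 12}, so each is used; only J can be 12, hence J = 12.
G and I between them cover only {5, 7} — a naked pair. Remove those values from E.
Determined: D=8, F=6, J=12. The other variables each still have more than one consistent value. That makes 3.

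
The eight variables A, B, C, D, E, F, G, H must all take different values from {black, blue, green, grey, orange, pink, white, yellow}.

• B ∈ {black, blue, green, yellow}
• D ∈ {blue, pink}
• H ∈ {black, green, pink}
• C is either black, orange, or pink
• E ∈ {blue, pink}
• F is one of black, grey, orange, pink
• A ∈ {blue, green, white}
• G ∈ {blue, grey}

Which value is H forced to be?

The 8 variables together cover exactly {black, blue, green, grey, orange, pink, white, yellow} — 8 values for 8 variables — and white appears only in A's list, so A = white.
The 7 still-open variables draw from only 7 values {black, blue, green, grey, orange, pink, yellow}, so each is used; only B can be yellow, hence B = yellow.
The 6 still-open variables draw from only 6 values {black, blue, green, grey, orange, pink}, so each is used; only H can be green, hence H = green.

green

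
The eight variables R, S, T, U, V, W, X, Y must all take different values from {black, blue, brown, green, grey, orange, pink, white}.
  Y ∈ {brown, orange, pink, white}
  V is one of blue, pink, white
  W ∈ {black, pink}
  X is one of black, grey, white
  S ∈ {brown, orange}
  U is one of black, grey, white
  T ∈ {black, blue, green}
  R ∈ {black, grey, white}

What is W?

Among the 8 variables, green fits only T (and all 8 values in {black, blue, brown, green, grey, orange, pink, white} must be used), so T = green.
The 7 still-open variables together cover exactly {black, blue, brown, grey, orange, pink, white} — 7 values for 7 variables — and blue appears only in V's list, so V = blue.
R, U, X between them cover only {black, grey, white} — a naked triple. Remove those values from W, Y.
So W = pink.

pink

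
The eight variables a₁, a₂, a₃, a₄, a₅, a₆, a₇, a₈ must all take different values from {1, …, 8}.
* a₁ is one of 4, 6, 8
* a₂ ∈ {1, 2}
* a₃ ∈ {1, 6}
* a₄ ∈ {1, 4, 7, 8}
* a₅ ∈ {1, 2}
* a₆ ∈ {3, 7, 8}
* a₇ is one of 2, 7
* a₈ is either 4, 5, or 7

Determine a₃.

6

Among the 8 variables, 3 fits only a₆ (and all 8 values in {1, 2, 3, 4, 5, 6, 7, 8} must be used), so a₆ = 3.
Among the 7 still-open variables, 5 fits only a₈ (and all 7 values in {1, 2, 4, 5, 6, 7, 8} must be used), so a₈ = 5.
a₂ and a₅ between them cover only {1, 2} — a naked pair. Remove those values from a₃, a₄, a₇.
So a₃ = 6.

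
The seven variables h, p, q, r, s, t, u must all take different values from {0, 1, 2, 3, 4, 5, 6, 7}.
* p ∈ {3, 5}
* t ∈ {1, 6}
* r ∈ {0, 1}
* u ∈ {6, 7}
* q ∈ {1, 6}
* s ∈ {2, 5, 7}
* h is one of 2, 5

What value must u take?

7

Among the 7 variables, 0 fits only r (and all 7 values in {0, 1, 2, 3, 5, 6, 7} must be used), so r = 0.
Among the 6 still-open variables, 3 fits only p (and all 6 values in {1, 2, 3, 5, 6, 7} must be used), so p = 3.
q and t share exactly the 2 values {1, 6}; by pigeonhole those values go to them, so strike 1, 6 from u.
So u = 7.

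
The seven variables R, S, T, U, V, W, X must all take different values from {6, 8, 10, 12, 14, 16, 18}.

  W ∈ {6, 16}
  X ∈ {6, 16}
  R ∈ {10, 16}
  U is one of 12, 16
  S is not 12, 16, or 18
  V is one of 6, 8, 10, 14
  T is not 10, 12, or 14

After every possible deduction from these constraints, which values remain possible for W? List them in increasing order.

6, 16

Among the 7 variables, 12 fits only U (and all 7 values in {6, 8, 10, 12, 14, 16, 18} must be used), so U = 12.
The 6 still-open variables together cover exactly {6, 8, 10, 14, 16, 18} — 6 values for 6 variables — and 18 appears only in T's list, so T = 18.
W and X share exactly the 2 values {6, 16}; by pigeonhole those values go to them, so strike 6, 16 from R, S, V.
R must be 10 (only option left). Strike 10 from S, V.
No further eliminations apply; W can still be any of 6, 16.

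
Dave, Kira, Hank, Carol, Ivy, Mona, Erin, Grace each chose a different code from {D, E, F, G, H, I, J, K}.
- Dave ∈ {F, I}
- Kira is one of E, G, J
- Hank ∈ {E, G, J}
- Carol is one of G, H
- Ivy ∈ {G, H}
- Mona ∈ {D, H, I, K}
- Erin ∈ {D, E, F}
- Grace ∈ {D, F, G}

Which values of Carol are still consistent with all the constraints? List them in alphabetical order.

G, H

Among the 8 variables, K fits only Mona (and all 8 values in {D, E, F, G, H, I, J, K} must be used), so Mona = K.
The 7 still-open variables draw from only 7 values {D, E, F, G, H, I, J}, so each is used; only Dave can be I, hence Dave = I.
Carol and Ivy share exactly the 2 values {G, H}; by pigeonhole those values go to them, so strike G, H from Kira, Hank, Grace.
The 2 variables Kira and Hank are confined to {E, J}, which locks those values in; drop them from Erin.
No further eliminations apply; Carol can still be any of G, H.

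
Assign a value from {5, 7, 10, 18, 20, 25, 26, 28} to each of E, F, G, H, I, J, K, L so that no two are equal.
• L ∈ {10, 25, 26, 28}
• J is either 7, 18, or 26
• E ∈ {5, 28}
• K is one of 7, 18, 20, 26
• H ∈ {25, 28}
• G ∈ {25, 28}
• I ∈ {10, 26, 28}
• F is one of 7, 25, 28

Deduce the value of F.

Among the 8 variables, 5 fits only E (and all 8 values in {5, 7, 10, 18, 20, 25, 26, 28} must be used), so E = 5.
The 7 still-open variables together cover exactly {7, 10, 18, 20, 25, 26, 28} — 7 values for 7 variables — and 20 appears only in K's list, so K = 20.
The 6 still-open variables together cover exactly {7, 10, 18, 25, 26, 28} — 6 values for 6 variables — and 18 appears only in J's list, so J = 18.
Among the 5 still-open variables, 7 fits only F (and all 5 values in {7, 10, 25, 26, 28} must be used), so F = 7.

7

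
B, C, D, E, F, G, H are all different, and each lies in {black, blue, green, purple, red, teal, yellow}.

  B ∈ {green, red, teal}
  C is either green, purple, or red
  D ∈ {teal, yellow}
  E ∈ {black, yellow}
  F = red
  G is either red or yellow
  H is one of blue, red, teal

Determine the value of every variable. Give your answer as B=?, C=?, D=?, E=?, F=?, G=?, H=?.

F must be red (only option left). Eliminate red elsewhere: B, C, G, H.
G's domain is down to {yellow}, so G = yellow. Eliminate yellow elsewhere: D, E.
D's domain is down to {teal}, so D = teal. Strike teal from B, H.
E's domain is down to {black}, so E = black.
H must be blue (only option left).
That leaves B = green. Strike green from C.
That leaves C = purple.

B=green, C=purple, D=teal, E=black, F=red, G=yellow, H=blue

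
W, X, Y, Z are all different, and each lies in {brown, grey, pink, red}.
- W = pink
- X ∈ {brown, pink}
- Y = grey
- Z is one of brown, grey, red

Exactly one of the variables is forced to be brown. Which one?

X

W must be pink (only option left). Eliminate pink elsewhere: X.
So brown goes to X.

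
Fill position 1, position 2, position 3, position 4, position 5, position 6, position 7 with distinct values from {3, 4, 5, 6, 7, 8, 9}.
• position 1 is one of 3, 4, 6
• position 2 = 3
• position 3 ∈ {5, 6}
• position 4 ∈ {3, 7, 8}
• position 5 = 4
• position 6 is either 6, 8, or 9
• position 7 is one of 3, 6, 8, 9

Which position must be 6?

position 2 has just one choice, so position 2 = 3. Strike 3 from position 1, position 4, position 7.
position 5 must be 4 (only option left). Remove 4 from position 1.
So 6 goes to position 1.

position 1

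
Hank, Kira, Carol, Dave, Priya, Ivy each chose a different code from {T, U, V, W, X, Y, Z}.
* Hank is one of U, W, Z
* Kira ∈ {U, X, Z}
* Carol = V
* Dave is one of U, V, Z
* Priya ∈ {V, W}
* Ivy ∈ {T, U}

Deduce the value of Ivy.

T

Carol's domain is down to {V}, so Carol = V. So Dave, Priya can't be V.
Priya has just one choice, so Priya = W. Strike W from Hank.
The 4 still-open variables draw from only 4 values {T, U, X, Z}, so each is used; only Ivy can be T, hence Ivy = T.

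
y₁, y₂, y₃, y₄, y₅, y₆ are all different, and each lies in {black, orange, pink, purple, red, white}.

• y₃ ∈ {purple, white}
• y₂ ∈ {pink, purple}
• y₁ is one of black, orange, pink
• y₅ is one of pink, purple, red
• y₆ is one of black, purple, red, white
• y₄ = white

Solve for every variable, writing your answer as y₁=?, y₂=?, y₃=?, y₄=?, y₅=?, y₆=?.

y₁=orange, y₂=pink, y₃=purple, y₄=white, y₅=red, y₆=black

y₄ has just one choice, so y₄ = white. Eliminate white elsewhere: y₃, y₆.
That leaves y₃ = purple. So y₂, y₅, y₆ can't be purple.
That leaves y₂ = pink. So y₁, y₅ can't be pink.
y₅ must be red (only option left). Eliminate red elsewhere: y₆.
y₆'s domain is down to {black}, so y₆ = black. Eliminate black elsewhere: y₁.
y₁ has just one choice, so y₁ = orange.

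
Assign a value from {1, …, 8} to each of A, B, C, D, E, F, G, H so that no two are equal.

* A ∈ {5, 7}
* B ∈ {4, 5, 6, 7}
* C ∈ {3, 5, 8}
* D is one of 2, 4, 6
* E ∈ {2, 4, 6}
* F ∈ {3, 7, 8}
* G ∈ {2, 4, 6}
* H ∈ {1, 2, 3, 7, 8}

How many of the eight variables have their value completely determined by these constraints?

1

The 8 variables draw from only 8 values {1, 2, 3, 4, 5, 6, 7, 8}, so each is used; only H can be 1, hence H = 1.
D, E, G share exactly the 3 values {2, 4, 6}; by pigeonhole those values go to them, so strike 2, 4, 6 from B.
The 2 variables A and B are confined to {5, 7}, which locks those values in; drop them from C, F.
Determined: H=1. The other variables each still have more than one consistent value. That makes 1.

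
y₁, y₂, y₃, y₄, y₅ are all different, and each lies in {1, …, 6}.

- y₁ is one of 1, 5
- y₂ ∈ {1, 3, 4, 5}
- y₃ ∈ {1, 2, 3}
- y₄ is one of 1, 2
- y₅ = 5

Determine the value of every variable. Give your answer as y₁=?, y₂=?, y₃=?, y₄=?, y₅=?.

y₁=1, y₂=4, y₃=3, y₄=2, y₅=5

y₅ has just one choice, so y₅ = 5. Strike 5 from y₁, y₂.
y₁'s domain is down to {1}, so y₁ = 1. Remove 1 from y₂, y₃, y₄.
y₄ must be 2 (only option left). Strike 2 from y₃.
y₃ has just one choice, so y₃ = 3. So y₂ can't be 3.
y₂ must be 4 (only option left).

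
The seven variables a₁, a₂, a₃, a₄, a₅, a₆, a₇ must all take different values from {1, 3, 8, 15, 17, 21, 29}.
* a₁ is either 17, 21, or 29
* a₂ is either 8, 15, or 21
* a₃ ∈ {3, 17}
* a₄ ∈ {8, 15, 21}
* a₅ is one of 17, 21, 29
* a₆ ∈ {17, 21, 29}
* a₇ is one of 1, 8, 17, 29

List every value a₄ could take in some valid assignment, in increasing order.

8, 15

Among the 7 variables, 1 fits only a₇ (and all 7 values in {1, 3, 8, 15, 17, 21, 29} must be used), so a₇ = 1.
The 6 still-open variables draw from only 6 values {3, 8, 15, 17, 21, 29}, so each is used; only a₃ can be 3, hence a₃ = 3.
a₁, a₅, a₆ share exactly the 3 values {17, 21, 29}; by pigeonhole those values go to them, so strike 17, 21, 29 from a₂, a₄.
No further eliminations apply; a₄ can still be any of 8, 15.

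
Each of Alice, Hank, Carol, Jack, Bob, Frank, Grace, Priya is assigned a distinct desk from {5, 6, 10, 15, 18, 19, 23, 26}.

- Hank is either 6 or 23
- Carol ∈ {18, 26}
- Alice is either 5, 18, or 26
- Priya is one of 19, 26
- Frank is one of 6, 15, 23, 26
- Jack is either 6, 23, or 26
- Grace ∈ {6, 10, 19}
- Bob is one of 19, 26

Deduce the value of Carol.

The 8 variables draw from only 8 values {5, 6, 10, 15, 18, 19, 23, 26}, so each is used; only Alice can be 5, hence Alice = 5.
Among the 7 still-open variables, 10 fits only Grace (and all 7 values in {6, 10, 15, 18, 19, 23, 26} must be used), so Grace = 10.
The 6 still-open variables draw from only 6 values {6, 15, 18, 19, 23, 26}, so each is used; only Frank can be 15, hence Frank = 15.
The 5 still-open variables together cover exactly {6, 18, 19, 23, 26} — 5 values for 5 variables — and 18 appears only in Carol's list, so Carol = 18.

18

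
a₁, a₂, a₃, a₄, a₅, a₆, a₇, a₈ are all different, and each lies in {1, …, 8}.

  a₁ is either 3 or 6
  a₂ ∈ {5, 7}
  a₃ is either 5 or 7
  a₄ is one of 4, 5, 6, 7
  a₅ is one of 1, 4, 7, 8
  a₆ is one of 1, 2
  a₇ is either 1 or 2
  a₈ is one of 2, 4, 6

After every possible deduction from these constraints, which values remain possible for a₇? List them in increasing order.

The 8 variables draw from only 8 values {1, 2, 3, 4, 5, 6, 7, 8}, so each is used; only a₁ can be 3, hence a₁ = 3.
The 7 still-open variables draw from only 7 values {1, 2, 4, 5, 6, 7, 8}, so each is used; only a₅ can be 8, hence a₅ = 8.
a₂ and a₃ share exactly the 2 values {5, 7}; by pigeonhole those values go to them, so strike 5, 7 from a₄.
The 2 variables a₆ and a₇ are confined to {1, 2}, which locks those values in; drop them from a₈.
No further eliminations apply; a₇ can still be any of 1, 2.

1, 2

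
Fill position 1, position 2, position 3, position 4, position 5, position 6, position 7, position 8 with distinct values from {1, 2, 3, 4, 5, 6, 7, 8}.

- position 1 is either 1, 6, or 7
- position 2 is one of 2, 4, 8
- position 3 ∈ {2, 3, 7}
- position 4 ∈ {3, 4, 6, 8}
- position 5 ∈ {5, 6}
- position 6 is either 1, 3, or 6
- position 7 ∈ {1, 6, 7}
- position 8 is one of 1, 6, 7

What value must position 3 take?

Among the 8 variables, 5 fits only position 5 (and all 8 values in {1, 2, 3, 4, 5, 6, 7, 8} must be used), so position 5 = 5.
position 1, position 7, position 8 share exactly the 3 values {1, 6, 7}; by pigeonhole those values go to them, so strike 1, 6, 7 from position 3, position 4, position 6.
That leaves position 6 = 3. Eliminate 3 elsewhere: position 3, position 4.
So position 3 = 2.

2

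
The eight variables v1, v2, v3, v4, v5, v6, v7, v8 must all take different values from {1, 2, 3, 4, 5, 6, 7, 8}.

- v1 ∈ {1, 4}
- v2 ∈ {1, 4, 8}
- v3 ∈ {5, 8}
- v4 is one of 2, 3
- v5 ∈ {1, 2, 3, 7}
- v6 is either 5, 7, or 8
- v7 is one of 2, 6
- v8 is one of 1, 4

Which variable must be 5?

The 8 variables together cover exactly {1, 2, 3, 4, 5, 6, 7, 8} — 8 values for 8 variables — and 6 appears only in v7's list, so v7 = 6.
v1 and v8 share exactly the 2 values {1, 4}; by pigeonhole those values go to them, so strike 1, 4 from v2, v5.
That leaves v2 = 8. So v3, v6 can't be 8.
So 5 goes to v3.

v3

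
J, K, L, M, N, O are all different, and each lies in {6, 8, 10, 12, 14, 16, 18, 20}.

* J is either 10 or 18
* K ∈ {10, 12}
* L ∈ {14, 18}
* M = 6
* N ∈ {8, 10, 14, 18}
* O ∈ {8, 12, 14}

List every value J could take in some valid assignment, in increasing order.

M's domain is down to {6}, so M = 6.
No further eliminations apply; J can still be any of 10, 18.

10, 18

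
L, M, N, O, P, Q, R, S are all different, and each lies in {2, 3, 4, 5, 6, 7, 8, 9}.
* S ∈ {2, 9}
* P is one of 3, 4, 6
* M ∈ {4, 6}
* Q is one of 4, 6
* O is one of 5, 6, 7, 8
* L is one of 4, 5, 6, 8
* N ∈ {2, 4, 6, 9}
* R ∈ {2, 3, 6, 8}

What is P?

3

The 8 variables together cover exactly {2, 3, 4, 5, 6, 7, 8, 9} — 8 values for 8 variables — and 7 appears only in O's list, so O = 7.
Among the 7 still-open variables, 5 fits only L (and all 7 values in {2, 3, 4, 5, 6, 8, 9} must be used), so L = 5.
Among the 6 still-open variables, 8 fits only R (and all 6 values in {2, 3, 4, 6, 8, 9} must be used), so R = 8.
The 5 still-open variables together cover exactly {2, 3, 4, 6, 9} — 5 values for 5 variables — and 3 appears only in P's list, so P = 3.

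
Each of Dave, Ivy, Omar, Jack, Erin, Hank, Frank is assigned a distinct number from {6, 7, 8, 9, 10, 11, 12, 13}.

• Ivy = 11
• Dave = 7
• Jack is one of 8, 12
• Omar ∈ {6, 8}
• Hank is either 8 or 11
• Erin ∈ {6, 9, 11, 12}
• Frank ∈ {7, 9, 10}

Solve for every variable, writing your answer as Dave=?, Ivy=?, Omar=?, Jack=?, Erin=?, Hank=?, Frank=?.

Dave has just one choice, so Dave = 7. Strike 7 from Frank.
Ivy must be 11 (only option left). Strike 11 from Erin, Hank.
Hank's domain is down to {8}, so Hank = 8. Eliminate 8 elsewhere: Omar, Jack.
Omar has just one choice, so Omar = 6. Remove 6 from Erin.
That leaves Jack = 12. Remove 12 from Erin.
Erin has just one choice, so Erin = 9. Strike 9 from Frank.
Frank has just one choice, so Frank = 10.

Dave=7, Ivy=11, Omar=6, Jack=12, Erin=9, Hank=8, Frank=10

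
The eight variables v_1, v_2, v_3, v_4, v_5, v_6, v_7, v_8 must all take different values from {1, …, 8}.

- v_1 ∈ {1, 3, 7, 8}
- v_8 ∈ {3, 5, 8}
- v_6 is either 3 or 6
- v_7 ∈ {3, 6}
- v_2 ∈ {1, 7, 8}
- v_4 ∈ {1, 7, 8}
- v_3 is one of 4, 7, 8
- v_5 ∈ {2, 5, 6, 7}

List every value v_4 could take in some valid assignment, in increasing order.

The 8 variables together cover exactly {1, 2, 3, 4, 5, 6, 7, 8} — 8 values for 8 variables — and 2 appears only in v_5's list, so v_5 = 2.
Among the 7 still-open variables, 4 fits only v_3 (and all 7 values in {1, 3, 4, 5, 6, 7, 8} must be used), so v_3 = 4.
The 6 still-open variables draw from only 6 values {1, 3, 5, 6, 7, 8}, so each is used; only v_8 can be 5, hence v_8 = 5.
v_6 and v_7 share exactly the 2 values {3, 6}; by pigeonhole those values go to them, so strike 3, 6 from v_1.
No further eliminations apply; v_4 can still be any of 1, 7, 8.

1, 7, 8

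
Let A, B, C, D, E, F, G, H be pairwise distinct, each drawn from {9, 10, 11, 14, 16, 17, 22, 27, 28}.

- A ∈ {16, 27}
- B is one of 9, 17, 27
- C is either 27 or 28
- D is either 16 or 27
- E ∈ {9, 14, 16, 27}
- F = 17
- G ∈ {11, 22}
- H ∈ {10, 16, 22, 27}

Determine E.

14

F must be 17 (only option left). Eliminate 17 elsewhere: B.
A and D share exactly the 2 values {16, 27}; by pigeonhole those values go to them, so strike 16, 27 from B, C, E, H.
B must be 9 (only option left). Remove 9 from E.
So E = 14.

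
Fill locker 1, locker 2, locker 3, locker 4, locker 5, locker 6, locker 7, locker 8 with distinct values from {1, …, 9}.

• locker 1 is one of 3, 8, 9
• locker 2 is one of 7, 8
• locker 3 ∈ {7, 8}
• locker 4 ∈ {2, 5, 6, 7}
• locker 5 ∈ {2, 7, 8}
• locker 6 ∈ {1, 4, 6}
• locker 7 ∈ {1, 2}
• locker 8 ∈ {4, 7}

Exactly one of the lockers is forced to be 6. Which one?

locker 2 and locker 3 between them cover only {7, 8} — a naked pair. Remove those values from locker 1, locker 4, locker 5, locker 8.
locker 5 must be 2 (only option left). Remove 2 from locker 4, locker 7.
locker 7's domain is down to {1}, so locker 7 = 1. Eliminate 1 elsewhere: locker 6.
locker 8 has just one choice, so locker 8 = 4. So locker 6 can't be 4.

locker 6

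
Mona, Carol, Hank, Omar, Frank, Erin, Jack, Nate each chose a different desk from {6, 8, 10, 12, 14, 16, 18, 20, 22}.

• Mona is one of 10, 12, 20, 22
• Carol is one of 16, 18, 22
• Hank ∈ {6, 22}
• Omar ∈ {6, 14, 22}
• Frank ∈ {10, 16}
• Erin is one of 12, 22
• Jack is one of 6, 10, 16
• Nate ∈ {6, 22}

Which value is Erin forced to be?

12

Among the 8 variables, 14 fits only Omar (and all 8 values in {6, 10, 12, 14, 16, 18, 20, 22} must be used), so Omar = 14.
The 7 still-open variables draw from only 7 values {6, 10, 12, 16, 18, 20, 22}, so each is used; only Carol can be 18, hence Carol = 18.
Among the 6 still-open variables, 20 fits only Mona (and all 6 values in {6, 10, 12, 16, 20, 22} must be used), so Mona = 20.
The 5 still-open variables together cover exactly {6, 10, 12, 16, 22} — 5 values for 5 variables — and 12 appears only in Erin's list, so Erin = 12.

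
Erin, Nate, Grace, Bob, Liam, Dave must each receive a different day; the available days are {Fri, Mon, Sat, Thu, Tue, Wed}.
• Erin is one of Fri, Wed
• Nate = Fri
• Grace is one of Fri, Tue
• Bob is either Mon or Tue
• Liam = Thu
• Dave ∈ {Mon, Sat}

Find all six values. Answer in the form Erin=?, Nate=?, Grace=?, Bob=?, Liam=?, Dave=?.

Erin=Wed, Nate=Fri, Grace=Tue, Bob=Mon, Liam=Thu, Dave=Sat

Nate must be Fri (only option left). Remove Fri from Erin, Grace.
Grace's domain is down to {Tue}, so Grace = Tue. So Bob can't be Tue.
Bob's domain is down to {Mon}, so Bob = Mon. So Dave can't be Mon.
That leaves Liam = Thu.
Dave has just one choice, so Dave = Sat.
That leaves Erin = Wed.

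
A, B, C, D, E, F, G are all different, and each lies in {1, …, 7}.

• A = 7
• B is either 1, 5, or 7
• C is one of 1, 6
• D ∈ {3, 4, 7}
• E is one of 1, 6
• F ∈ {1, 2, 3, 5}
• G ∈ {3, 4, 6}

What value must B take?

5

A's domain is down to {7}, so A = 7. Strike 7 from B, D.
The 6 still-open variables together cover exactly {1, 2, 3, 4, 5, 6} — 6 values for 6 variables — and 2 appears only in F's list, so F = 2.
The 5 still-open variables draw from only 5 values {1, 3, 4, 5, 6}, so each is used; only B can be 5, hence B = 5.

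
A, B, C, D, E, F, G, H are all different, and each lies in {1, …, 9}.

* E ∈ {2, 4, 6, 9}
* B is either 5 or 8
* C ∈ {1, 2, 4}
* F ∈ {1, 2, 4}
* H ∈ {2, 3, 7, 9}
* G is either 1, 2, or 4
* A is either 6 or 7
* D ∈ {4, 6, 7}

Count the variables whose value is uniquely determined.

The 3 variables C, F, G are confined to {1, 2, 4}, which locks those values in; drop them from D, E, H.
The 2 variables A and D are confined to {6, 7}, which locks those values in; drop them from E, H.
That leaves E = 9. Remove 9 from H.
That leaves H = 3.
Determined: E=9, H=3. The other variables each still have more than one consistent value. That makes 2.

2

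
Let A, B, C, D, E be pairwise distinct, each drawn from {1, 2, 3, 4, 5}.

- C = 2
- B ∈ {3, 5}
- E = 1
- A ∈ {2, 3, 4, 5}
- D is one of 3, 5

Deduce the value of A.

4

C has just one choice, so C = 2. Remove 2 from A.
E must be 1 (only option left).
The 3 still-open variables draw from only 3 values {3, 4, 5}, so each is used; only A can be 4, hence A = 4.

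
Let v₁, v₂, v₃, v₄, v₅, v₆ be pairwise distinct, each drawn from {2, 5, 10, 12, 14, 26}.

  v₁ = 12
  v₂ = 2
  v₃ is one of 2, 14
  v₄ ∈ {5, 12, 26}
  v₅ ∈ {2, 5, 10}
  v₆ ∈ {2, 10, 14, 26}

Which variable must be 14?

v₃

v₁ must be 12 (only option left). Strike 12 from v₄.
v₂ has just one choice, so v₂ = 2. Eliminate 2 elsewhere: v₃, v₅, v₆.
So 14 goes to v₃.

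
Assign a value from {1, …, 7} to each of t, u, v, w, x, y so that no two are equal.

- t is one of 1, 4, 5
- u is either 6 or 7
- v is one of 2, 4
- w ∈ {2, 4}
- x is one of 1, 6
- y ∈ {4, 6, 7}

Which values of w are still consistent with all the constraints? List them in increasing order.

2, 4

The 6 variables draw from only 6 values {1, 2, 4, 5, 6, 7}, so each is used; only t can be 5, hence t = 5.
The 5 still-open variables draw from only 5 values {1, 2, 4, 6, 7}, so each is used; only x can be 1, hence x = 1.
v and w between them cover only {2, 4} — a naked pair. Remove those values from y.
No further eliminations apply; w can still be any of 2, 4.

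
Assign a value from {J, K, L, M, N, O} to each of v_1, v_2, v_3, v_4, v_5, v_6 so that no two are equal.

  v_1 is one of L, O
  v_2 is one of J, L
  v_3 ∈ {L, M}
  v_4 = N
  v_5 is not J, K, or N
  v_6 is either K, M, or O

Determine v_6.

v_4 must be N (only option left).
The 5 still-open variables together cover exactly {J, K, L, M, O} — 5 values for 5 variables — and J appears only in v_2's list, so v_2 = J.
The 4 still-open variables draw from only 4 values {K, L, M, O}, so each is used; only v_6 can be K, hence v_6 = K.

K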